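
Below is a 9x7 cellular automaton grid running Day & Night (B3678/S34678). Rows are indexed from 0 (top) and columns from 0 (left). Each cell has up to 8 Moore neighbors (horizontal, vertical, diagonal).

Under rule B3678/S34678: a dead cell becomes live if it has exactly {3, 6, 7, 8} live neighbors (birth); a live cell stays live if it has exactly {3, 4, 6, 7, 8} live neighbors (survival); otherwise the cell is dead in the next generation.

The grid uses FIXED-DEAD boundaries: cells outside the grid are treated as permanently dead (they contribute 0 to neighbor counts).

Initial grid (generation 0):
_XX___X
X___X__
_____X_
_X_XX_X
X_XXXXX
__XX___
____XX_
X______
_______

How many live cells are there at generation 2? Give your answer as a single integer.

Answer: 13

Derivation:
Simulating step by step:
Generation 0 (given above): 21 live cells
Generation 1: 14 live cells
_______
_X___X_
___X_X_
___X_XX
___X_X_
_XX_X_X
___X___
_______
_______
Generation 2: 13 live cells
_______
____X__
__X__X_
__X_XXX
___X_X_
__X_XX_
__X____
_______
_______
Population at generation 2: 13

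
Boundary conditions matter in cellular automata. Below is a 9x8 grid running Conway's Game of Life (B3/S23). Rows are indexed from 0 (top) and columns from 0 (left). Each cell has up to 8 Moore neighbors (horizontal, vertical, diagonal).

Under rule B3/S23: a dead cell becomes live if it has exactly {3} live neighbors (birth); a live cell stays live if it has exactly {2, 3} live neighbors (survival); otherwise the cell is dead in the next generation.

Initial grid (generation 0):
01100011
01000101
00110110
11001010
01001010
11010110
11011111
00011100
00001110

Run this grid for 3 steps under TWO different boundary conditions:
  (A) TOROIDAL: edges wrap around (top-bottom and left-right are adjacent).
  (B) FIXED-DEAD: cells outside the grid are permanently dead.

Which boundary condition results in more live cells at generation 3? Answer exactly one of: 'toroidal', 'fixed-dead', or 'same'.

Answer: fixed-dead

Derivation:
Under TOROIDAL boundary, generation 3:
01101101
00001000
00000001
00101101
11000100
00001000
00000000
10110000
00110011
Population = 22

Under FIXED-DEAD boundary, generation 3:
01110001
10100001
10001110
11101111
00000011
00001011
00000100
01100000
00000000
Population = 26

Comparison: toroidal=22, fixed-dead=26 -> fixed-dead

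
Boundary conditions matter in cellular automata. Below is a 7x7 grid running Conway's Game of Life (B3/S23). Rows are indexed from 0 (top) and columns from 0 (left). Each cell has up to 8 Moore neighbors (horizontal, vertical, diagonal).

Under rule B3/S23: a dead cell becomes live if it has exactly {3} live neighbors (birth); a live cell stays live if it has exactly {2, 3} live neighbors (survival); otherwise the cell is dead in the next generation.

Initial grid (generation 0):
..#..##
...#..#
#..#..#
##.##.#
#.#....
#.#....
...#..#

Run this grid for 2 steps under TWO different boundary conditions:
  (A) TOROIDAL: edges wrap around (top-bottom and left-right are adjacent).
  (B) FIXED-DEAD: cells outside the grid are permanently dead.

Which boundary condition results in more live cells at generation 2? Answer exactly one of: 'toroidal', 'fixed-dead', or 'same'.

Under TOROIDAL boundary, generation 2:
.......
#.....#
.....#.
...##..
.##..##
....##.
.......
Population = 11

Under FIXED-DEAD boundary, generation 2:
...####
.####.#
##....#
#..###.
..#....
.###...
.......
Population = 20

Comparison: toroidal=11, fixed-dead=20 -> fixed-dead

Answer: fixed-dead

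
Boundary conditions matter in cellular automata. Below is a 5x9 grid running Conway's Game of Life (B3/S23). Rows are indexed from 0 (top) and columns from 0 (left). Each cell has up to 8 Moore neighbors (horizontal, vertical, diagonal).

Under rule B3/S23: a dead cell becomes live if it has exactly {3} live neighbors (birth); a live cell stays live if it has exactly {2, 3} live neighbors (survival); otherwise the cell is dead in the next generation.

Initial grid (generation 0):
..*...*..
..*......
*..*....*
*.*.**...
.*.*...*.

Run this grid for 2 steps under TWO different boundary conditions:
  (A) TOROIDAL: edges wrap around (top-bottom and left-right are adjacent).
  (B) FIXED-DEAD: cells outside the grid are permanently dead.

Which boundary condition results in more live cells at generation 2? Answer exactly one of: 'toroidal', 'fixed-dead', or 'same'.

Under TOROIDAL boundary, generation 2:
*....*...
.........
*...*...*
*.......*
*....*...
Population = 9

Under FIXED-DEAD boundary, generation 2:
..*......
.*..*....
....*....
.....*...
.**.*....
Population = 8

Comparison: toroidal=9, fixed-dead=8 -> toroidal

Answer: toroidal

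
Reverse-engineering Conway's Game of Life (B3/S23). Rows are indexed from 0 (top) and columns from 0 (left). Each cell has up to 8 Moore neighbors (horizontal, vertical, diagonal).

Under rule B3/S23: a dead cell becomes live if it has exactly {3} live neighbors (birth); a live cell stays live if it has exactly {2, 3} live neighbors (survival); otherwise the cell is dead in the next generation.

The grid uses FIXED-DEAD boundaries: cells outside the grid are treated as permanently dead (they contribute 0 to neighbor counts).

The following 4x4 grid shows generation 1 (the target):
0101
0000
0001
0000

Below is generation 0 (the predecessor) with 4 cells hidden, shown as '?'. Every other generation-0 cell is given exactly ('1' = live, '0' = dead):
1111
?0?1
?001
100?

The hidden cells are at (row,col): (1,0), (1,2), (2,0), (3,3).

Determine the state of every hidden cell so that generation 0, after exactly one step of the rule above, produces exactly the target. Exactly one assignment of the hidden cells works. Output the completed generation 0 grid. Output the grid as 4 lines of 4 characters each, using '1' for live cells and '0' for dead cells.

Answer: 1111
0011
0001
1001

Derivation:
Hidden generation-0 cells (in order): (1,0), (1,2), (2,0), (3,3).
A hidden cell only influences target cells in its own 3x3 neighborhood. Try each of the 2^4 = 16 assignments, step the completed generation 0 forward once under B3/S23, and compare with the target:
  (1,0)=0 (1,2)=0 (2,0)=0 (3,3)=0 -> step gives (0,2)='1' but target has '0' -> reject
  (1,0)=0 (1,2)=0 (2,0)=0 (3,3)=1 -> step gives (0,2)='1' but target has '0' -> reject
  (1,0)=0 (1,2)=0 (2,0)=1 (3,3)=0 -> step gives (0,2)='1' but target has '0' -> reject
  (1,0)=0 (1,2)=0 (2,0)=1 (3,3)=1 -> step gives (0,2)='1' but target has '0' -> reject
  (1,0)=0 (1,2)=1 (2,0)=0 (3,3)=0 -> step gives (2,2)='1' but target has '0' -> reject
  (1,0)=0 (1,2)=1 (2,0)=0 (3,3)=1 -> step reproduces the target at every cell -> ACCEPT
  (1,0)=0 (1,2)=1 (2,0)=1 (3,3)=0 -> step gives (1,0)='1' but target has '0' -> reject
  (1,0)=0 (1,2)=1 (2,0)=1 (3,3)=1 -> step gives (1,0)='1' but target has '0' -> reject
  (1,0)=1 (1,2)=0 (2,0)=0 (3,3)=0 -> step gives (0,0)='1' but target has '0' -> reject
  (1,0)=1 (1,2)=0 (2,0)=0 (3,3)=1 -> step gives (0,0)='1' but target has '0' -> reject
  (1,0)=1 (1,2)=0 (2,0)=1 (3,3)=0 -> step gives (0,0)='1' but target has '0' -> reject
  (1,0)=1 (1,2)=0 (2,0)=1 (3,3)=1 -> step gives (0,0)='1' but target has '0' -> reject
  (1,0)=1 (1,2)=1 (2,0)=0 (3,3)=0 -> step gives (0,0)='1' but target has '0' -> reject
  (1,0)=1 (1,2)=1 (2,0)=0 (3,3)=1 -> step gives (0,0)='1' but target has '0' -> reject
  (1,0)=1 (1,2)=1 (2,0)=1 (3,3)=0 -> step gives (0,0)='1' but target has '0' -> reject
  (1,0)=1 (1,2)=1 (2,0)=1 (3,3)=1 -> step gives (0,0)='1' but target has '0' -> reject
Unique solution: (1,0)=dead, (1,2)=live, (2,0)=dead, (3,3)=live.
Check: live-neighbor counts of every cell in the completed generation 0:
1343
2454
1243
0121
Applying B3/S23 to generation 0 with these counts gives:
0101
0000
0001
0000
which matches the target exactly.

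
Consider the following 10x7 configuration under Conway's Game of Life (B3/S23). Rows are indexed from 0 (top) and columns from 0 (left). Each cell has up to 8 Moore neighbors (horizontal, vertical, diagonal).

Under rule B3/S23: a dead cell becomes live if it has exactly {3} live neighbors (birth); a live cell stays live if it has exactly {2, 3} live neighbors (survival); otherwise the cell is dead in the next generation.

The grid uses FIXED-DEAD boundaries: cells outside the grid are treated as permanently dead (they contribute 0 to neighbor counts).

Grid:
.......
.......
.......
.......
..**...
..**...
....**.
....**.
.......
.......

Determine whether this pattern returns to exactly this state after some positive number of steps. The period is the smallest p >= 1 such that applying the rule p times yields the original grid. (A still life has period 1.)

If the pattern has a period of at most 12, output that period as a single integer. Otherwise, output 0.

Simulating and comparing each generation to the original:
Gen 0 (original, given above): 8 live cells
Gen 1: 6 live cells, differs from original
Gen 2: 8 live cells, MATCHES original -> period = 2

Answer: 2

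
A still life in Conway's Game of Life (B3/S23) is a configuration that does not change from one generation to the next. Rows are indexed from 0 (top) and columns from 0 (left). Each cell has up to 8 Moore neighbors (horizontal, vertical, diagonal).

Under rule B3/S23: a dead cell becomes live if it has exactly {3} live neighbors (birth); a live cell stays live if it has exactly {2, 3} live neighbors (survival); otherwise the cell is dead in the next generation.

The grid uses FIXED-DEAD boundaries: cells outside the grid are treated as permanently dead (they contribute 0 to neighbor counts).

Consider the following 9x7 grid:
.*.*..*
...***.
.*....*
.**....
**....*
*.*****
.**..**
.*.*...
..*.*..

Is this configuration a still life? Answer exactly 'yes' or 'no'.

Compute generation 1 and compare to generation 0 (given above):
Generation 1:
..**.*.
...****
.*.***.
..*....
*...*.*
*..**..
*.....*
.*.***.
..**...
Cell (0,1) differs: gen0=1 vs gen1=0 -> NOT a still life.

Answer: no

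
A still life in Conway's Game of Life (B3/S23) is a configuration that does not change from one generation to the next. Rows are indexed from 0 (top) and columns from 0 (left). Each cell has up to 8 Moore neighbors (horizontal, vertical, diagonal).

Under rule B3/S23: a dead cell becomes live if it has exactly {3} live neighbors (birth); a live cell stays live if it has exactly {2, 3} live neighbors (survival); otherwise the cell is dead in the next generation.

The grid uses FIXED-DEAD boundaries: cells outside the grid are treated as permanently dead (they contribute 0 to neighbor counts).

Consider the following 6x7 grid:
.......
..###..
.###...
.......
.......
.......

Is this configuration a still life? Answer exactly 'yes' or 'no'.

Answer: no

Derivation:
Compute generation 1 and compare to generation 0 (given above):
Generation 1:
...#...
.#..#..
.#..#..
..#....
.......
.......
Cell (0,3) differs: gen0=0 vs gen1=1 -> NOT a still life.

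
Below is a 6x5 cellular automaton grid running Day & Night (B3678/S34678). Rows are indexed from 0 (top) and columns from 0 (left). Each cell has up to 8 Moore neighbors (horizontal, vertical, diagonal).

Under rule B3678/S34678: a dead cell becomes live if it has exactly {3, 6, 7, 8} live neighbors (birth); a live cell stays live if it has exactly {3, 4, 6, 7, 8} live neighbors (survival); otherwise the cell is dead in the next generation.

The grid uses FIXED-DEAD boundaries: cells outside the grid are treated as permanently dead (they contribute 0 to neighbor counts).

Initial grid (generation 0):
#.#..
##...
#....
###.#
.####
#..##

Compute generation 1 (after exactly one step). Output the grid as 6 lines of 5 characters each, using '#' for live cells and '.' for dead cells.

Answer: .....
##...
###..
#.#..
...##
.#.##

Derivation:
Simulating step by step:
Generation 0 (given above): 16 live cells
Generation 1: 12 live cells
(generation 1 grid is the final answer)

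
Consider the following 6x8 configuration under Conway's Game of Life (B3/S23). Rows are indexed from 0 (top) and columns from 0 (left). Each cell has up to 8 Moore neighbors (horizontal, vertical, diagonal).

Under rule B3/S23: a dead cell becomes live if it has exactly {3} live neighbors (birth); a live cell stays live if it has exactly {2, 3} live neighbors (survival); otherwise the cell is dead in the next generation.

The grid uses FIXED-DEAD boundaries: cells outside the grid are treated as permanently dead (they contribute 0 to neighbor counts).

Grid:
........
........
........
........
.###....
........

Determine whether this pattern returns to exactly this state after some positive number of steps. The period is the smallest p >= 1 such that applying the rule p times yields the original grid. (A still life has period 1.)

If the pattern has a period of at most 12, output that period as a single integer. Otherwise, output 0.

Answer: 2

Derivation:
Simulating and comparing each generation to the original:
Gen 0 (original, given above): 3 live cells
Gen 1: 3 live cells, differs from original
Gen 2: 3 live cells, MATCHES original -> period = 2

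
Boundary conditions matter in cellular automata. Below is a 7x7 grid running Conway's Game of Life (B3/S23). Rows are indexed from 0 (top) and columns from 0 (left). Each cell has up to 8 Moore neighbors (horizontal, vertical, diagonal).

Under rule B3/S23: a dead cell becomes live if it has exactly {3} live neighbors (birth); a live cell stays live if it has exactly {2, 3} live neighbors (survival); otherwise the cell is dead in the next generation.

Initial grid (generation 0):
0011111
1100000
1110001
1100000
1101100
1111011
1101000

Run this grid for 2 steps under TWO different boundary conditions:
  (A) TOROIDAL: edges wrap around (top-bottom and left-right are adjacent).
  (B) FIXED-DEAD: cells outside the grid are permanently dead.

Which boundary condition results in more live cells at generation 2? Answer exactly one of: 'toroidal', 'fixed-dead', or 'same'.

Under TOROIDAL boundary, generation 2:
0001110
0000101
0001000
0011010
0001010
0000010
0000001
Population = 13

Under FIXED-DEAD boundary, generation 2:
0111110
0000100
0001000
0011000
0001010
0000010
0000100
Population = 13

Comparison: toroidal=13, fixed-dead=13 -> same

Answer: same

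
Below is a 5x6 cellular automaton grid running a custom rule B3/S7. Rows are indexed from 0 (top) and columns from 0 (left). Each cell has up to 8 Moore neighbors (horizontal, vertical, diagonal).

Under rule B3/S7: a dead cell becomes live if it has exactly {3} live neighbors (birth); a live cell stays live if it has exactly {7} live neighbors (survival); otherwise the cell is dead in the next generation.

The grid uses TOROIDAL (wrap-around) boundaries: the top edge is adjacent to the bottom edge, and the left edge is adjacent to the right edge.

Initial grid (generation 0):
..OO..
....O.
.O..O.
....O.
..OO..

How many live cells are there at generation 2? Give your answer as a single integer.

Simulating step by step:
Generation 0 (given above): 8 live cells
Generation 1: 6 live cells
....O.
..O...
...O.O
..O...
....O.
Generation 2: 7 live cells
...O..
...OO.
..O...
...OO.
...O..
Population at generation 2: 7

Answer: 7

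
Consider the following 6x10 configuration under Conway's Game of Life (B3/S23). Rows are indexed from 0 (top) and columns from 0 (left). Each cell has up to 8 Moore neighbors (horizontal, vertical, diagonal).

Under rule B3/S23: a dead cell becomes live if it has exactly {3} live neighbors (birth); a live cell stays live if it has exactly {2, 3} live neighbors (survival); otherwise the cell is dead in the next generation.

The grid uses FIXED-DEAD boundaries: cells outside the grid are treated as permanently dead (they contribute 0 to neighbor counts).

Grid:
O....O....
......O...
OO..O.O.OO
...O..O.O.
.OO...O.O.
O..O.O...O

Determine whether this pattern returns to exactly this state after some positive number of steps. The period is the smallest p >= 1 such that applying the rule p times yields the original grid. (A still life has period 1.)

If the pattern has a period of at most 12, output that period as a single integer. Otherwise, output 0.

Simulating and comparing each generation to the original:
Gen 0 (original, given above): 20 live cells
Gen 1: 21 live cells, differs from original
Gen 2: 21 live cells, differs from original
Gen 3: 21 live cells, differs from original
Gen 4: 28 live cells, differs from original
Gen 5: 18 live cells, differs from original
Gen 6: 19 live cells, differs from original
Gen 7: 16 live cells, differs from original
Gen 8: 16 live cells, differs from original
Gen 9: 12 live cells, differs from original
Gen 10: 10 live cells, differs from original
Gen 11: 11 live cells, differs from original
Gen 12: 10 live cells, differs from original
No period found within 12 steps.

Answer: 0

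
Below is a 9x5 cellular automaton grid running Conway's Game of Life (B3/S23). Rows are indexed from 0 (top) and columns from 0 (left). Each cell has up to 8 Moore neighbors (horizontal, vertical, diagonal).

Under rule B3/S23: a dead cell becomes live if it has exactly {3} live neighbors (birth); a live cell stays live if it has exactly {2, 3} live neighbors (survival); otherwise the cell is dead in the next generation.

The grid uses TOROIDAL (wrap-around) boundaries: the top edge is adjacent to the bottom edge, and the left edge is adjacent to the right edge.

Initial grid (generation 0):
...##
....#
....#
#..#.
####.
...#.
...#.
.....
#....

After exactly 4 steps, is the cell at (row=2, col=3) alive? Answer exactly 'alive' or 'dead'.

Simulating step by step:
Generation 0 (given above): 13 live cells
Generation 1: 16 live cells
#..##
#...#
#..##
#..#.
##.#.
.#.#.
.....
.....
....#
Generation 2: 14 live cells
...#.
.#...
.#.#.
...#.
##.#.
##..#
.....
.....
#..##
Generation 3: 15 live cells
#.##.
.....
.....
##.#.
.#.#.
.##.#
#....
....#
...##
Generation 4: 19 live cells
..##.
.....
.....
##..#
...#.
.####
##.##
#..##
#.#..

Cell (2,3) at generation 4: 0 -> dead

Answer: dead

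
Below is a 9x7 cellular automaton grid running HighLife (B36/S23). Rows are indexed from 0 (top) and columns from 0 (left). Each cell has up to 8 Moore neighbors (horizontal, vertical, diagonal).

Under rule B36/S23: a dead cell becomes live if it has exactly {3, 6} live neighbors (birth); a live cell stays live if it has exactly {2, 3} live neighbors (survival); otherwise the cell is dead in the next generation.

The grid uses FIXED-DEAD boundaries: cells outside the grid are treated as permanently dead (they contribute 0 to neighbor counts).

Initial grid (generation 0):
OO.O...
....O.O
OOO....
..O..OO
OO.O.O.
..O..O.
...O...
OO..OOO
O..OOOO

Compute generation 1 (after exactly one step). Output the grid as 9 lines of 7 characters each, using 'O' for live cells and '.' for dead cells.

Answer: .......
...O...
.OOO..O
.O.OOOO
.O.O.O.
.OOO...
.OOO..O
OOO...O
OO.O..O

Derivation:
Simulating step by step:
Generation 0 (given above): 28 live cells
Generation 1: 28 live cells
(generation 1 grid is the final answer)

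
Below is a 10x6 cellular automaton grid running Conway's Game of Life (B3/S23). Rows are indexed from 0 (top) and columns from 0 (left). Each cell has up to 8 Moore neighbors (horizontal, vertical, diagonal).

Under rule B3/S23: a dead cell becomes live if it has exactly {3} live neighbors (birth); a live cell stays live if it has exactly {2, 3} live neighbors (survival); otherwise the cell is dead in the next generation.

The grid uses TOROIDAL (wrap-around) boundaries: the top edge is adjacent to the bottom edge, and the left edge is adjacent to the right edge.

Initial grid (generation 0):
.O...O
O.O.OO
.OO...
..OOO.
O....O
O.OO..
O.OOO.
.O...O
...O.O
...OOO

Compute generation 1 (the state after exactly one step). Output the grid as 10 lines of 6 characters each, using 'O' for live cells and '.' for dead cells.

Simulating step by step:
Generation 0 (given above): 27 live cells
Generation 1: 26 live cells
(generation 1 grid is the final answer)

Answer: .OO...
..OOOO
O.....
O.OOOO
O....O
O.O...
O...O.
.O...O
..OO.O
..OO.O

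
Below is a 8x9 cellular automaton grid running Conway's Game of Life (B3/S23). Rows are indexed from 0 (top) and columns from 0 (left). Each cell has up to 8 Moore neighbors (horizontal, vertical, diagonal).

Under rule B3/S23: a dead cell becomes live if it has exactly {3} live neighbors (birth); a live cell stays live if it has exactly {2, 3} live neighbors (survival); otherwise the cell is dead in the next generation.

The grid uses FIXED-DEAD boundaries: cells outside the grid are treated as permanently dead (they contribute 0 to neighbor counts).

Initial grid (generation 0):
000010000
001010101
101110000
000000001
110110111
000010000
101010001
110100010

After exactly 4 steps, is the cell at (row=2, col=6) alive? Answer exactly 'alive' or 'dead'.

Answer: alive

Derivation:
Simulating step by step:
Generation 0 (given above): 26 live cells
Generation 1: 29 live cells
000101000
011010000
011011010
100001001
000111011
101010001
101010000
111100000
Generation 2: 27 live cells
001110000
010000100
101011100
011000001
010101111
001000011
100010000
101100000
Generation 3: 24 live cells
001100000
010000100
101101110
100000001
010100100
011111001
001000000
010100000
Generation 4: 24 live cells
001000000
010011110
101001110
100111000
110101010
010011000
000000000
001000000

Cell (2,6) at generation 4: 1 -> alive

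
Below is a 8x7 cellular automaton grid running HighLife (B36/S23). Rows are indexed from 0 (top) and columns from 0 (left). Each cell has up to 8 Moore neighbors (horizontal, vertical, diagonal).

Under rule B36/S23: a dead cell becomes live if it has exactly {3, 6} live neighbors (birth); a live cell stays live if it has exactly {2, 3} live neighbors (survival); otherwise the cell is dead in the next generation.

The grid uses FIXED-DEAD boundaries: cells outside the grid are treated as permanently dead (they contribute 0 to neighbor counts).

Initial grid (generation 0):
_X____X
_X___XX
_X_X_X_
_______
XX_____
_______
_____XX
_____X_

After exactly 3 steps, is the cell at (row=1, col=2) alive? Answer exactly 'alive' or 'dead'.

Answer: dead

Derivation:
Simulating step by step:
Generation 0 (given above): 13 live cells
Generation 1: 18 live cells
_____XX
XX__XXX
__X_XXX
XXX____
_______
_______
_____XX
_____XX
Generation 2: 17 live cells
____X_X
_X_X___
_XX_X_X
_XXX_X_
_X_____
_______
_____XX
_____XX
Generation 3: 15 live cells
_______
_X_XX__
X___XX_
X__XXX_
_X_____
_______
_____XX
_____XX

Cell (1,2) at generation 3: 0 -> dead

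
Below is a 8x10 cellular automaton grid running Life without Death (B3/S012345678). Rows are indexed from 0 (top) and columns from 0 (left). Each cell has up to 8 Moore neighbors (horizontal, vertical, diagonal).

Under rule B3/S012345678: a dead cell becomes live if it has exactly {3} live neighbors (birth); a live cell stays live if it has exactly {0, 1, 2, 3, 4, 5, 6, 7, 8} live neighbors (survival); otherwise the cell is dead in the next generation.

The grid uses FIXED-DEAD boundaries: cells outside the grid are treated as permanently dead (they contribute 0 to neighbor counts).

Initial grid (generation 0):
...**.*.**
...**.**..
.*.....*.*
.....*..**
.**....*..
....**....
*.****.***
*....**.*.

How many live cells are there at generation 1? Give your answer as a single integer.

Simulating step by step:
Generation 0 (given above): 32 live cells
Generation 1: 49 live cells
...**.*.**
..***.**.*
.*..**.*.*
.**..*****
.**.*****.
....**.*..
******.***
**.*.**.**
Population at generation 1: 49

Answer: 49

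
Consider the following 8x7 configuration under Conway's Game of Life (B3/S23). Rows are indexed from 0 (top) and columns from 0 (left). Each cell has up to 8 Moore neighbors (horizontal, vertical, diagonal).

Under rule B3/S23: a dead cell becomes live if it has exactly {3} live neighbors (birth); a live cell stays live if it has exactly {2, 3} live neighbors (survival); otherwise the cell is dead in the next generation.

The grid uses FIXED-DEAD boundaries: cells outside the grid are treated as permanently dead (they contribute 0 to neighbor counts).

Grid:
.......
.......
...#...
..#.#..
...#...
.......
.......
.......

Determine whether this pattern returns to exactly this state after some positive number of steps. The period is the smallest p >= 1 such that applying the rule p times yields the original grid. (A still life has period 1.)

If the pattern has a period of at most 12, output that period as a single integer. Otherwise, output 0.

Simulating and comparing each generation to the original:
Gen 0 (original, given above): 4 live cells
Gen 1: 4 live cells, MATCHES original -> period = 1

Answer: 1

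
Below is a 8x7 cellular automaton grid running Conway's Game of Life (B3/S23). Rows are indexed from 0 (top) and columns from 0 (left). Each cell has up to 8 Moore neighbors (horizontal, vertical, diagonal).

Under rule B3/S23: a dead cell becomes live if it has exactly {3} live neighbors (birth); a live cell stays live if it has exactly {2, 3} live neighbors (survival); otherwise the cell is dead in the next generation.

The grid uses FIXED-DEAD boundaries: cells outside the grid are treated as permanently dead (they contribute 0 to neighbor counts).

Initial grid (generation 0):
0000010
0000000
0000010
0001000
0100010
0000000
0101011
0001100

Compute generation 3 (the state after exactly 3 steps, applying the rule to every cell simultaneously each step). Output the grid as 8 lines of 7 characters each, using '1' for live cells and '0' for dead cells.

Answer: 0000000
0000000
0000000
0000000
0001100
0010110
0111101
0000000

Derivation:
Simulating step by step:
Generation 0 (given above): 11 live cells
Generation 1: 12 live cells
0000000
0000000
0000000
0000100
0000000
0010111
0011010
0011110
Generation 2: 9 live cells
0000000
0000000
0000000
0000000
0001100
0010111
0100000
0010010
Generation 3: 10 live cells
(generation 3 grid is the final answer)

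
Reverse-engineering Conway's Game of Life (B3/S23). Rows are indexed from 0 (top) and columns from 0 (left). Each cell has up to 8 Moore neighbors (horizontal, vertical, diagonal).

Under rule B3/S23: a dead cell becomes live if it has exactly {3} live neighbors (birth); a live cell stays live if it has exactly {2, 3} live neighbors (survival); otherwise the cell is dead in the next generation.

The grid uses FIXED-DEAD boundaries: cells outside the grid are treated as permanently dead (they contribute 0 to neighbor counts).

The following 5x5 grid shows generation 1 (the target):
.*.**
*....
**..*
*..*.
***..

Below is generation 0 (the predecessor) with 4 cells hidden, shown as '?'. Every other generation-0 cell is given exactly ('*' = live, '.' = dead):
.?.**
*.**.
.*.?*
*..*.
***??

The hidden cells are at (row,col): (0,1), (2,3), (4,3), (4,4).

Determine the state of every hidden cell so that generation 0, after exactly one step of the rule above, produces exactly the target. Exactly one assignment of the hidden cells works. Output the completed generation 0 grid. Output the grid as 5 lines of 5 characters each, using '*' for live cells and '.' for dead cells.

Hidden generation-0 cells (in order): (0,1), (2,3), (4,3), (4,4).
A hidden cell only influences target cells in its own 3x3 neighborhood. Try each of the 2^4 = 16 assignments, step the completed generation 0 forward once under B3/S23, and compare with the target:
  (0,1)=. (2,3)=. (4,3)=. (4,4)=. -> step gives (0,1)='.' but target has '*' -> reject
  (0,1)=. (2,3)=. (4,3)=. (4,4)=* -> step gives (0,1)='.' but target has '*' -> reject
  (0,1)=. (2,3)=. (4,3)=* (4,4)=. -> step gives (0,1)='.' but target has '*' -> reject
  (0,1)=. (2,3)=. (4,3)=* (4,4)=* -> step gives (0,1)='.' but target has '*' -> reject
  (0,1)=. (2,3)=* (4,3)=. (4,4)=. -> step gives (0,1)='.' but target has '*' -> reject
  (0,1)=. (2,3)=* (4,3)=. (4,4)=* -> step gives (0,1)='.' but target has '*' -> reject
  (0,1)=. (2,3)=* (4,3)=* (4,4)=. -> step gives (0,1)='.' but target has '*' -> reject
  (0,1)=. (2,3)=* (4,3)=* (4,4)=* -> step gives (0,1)='.' but target has '*' -> reject
  (0,1)=* (2,3)=. (4,3)=. (4,4)=. -> step reproduces the target at every cell -> ACCEPT
  (0,1)=* (2,3)=. (4,3)=. (4,4)=* -> step gives (3,4)='*' but target has '.' -> reject
  (0,1)=* (2,3)=. (4,3)=* (4,4)=. -> step gives (3,4)='*' but target has '.' -> reject
  (0,1)=* (2,3)=. (4,3)=* (4,4)=* -> step gives (3,3)='.' but target has '*' -> reject
  (0,1)=* (2,3)=* (4,3)=. (4,4)=. -> step gives (3,4)='*' but target has '.' -> reject
  (0,1)=* (2,3)=* (4,3)=. (4,4)=* -> step gives (3,3)='.' but target has '*' -> reject
  (0,1)=* (2,3)=* (4,3)=* (4,4)=. -> step gives (3,3)='.' but target has '*' -> reject
  (0,1)=* (2,3)=* (4,3)=* (4,4)=* -> step gives (3,3)='.' but target has '*' -> reject
Unique solution: (0,1)=live, (2,3)=dead, (4,3)=dead, (4,4)=dead.
Check: live-neighbor counts of every cell in the completed generation 0:
22432
24444
33442
35422
23221
Applying B3/S23 to generation 0 with these counts gives:
.*.**
*....
**..*
*..*.
***..
which matches the target exactly.

Answer: .*.**
*.**.
.*..*
*..*.
***..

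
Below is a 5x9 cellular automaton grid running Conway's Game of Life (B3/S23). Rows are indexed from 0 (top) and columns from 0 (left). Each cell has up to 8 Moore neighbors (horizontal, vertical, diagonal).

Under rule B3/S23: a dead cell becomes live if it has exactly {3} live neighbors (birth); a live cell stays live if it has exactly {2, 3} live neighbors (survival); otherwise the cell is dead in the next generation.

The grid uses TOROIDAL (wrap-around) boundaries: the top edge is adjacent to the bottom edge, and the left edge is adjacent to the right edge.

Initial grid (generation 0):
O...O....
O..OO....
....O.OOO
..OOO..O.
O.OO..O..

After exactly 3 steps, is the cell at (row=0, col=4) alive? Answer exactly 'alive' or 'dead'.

Answer: alive

Derivation:
Simulating step by step:
Generation 0 (given above): 17 live cells
Generation 1: 19 live cells
O.O.OO..O
O..OO..O.
..O...OOO
.OO.O....
..O..O..O
Generation 2: 24 live cells
O.O..OOO.
O.O.O....
O.O.OOOOO
OOO..OO.O
..O..O..O
Generation 3: 15 live cells
O.O.OOOO.
O.O.O....
..O.O....
..O......
..OOO....

Cell (0,4) at generation 3: 1 -> alive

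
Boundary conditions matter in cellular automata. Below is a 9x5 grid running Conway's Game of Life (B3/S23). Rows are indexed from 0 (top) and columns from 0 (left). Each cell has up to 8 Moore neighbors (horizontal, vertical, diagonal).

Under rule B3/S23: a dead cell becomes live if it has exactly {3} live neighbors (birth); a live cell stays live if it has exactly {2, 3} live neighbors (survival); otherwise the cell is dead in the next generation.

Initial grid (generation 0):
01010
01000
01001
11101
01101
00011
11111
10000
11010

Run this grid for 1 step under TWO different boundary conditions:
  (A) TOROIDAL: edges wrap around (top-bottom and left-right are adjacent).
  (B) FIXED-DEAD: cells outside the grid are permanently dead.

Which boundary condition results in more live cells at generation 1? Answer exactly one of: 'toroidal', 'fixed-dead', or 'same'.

Answer: fixed-dead

Derivation:
Under TOROIDAL boundary, generation 1:
01001
01000
00011
00001
00000
00000
01100
00000
11000
Population = 10

Under FIXED-DEAD boundary, generation 1:
00100
11000
00010
10001
10001
10000
11101
00001
11000
Population = 16

Comparison: toroidal=10, fixed-dead=16 -> fixed-dead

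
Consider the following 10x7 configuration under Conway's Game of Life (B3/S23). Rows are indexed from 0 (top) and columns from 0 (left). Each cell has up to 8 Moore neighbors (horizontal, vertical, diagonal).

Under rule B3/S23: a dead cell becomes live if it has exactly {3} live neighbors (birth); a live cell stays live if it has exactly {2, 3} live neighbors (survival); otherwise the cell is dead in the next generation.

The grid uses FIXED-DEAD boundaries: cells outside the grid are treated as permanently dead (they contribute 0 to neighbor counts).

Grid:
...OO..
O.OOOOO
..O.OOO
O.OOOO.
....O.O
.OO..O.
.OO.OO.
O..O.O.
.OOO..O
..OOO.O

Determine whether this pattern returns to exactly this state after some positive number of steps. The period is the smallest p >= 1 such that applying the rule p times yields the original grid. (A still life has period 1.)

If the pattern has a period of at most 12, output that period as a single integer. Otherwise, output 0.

Simulating and comparing each generation to the original:
Gen 0 (original, given above): 37 live cells
Gen 1: 21 live cells, differs from original
Gen 2: 14 live cells, differs from original
Gen 3: 9 live cells, differs from original
Gen 4: 6 live cells, differs from original
Gen 5: 4 live cells, differs from original
Gen 6: 4 live cells, differs from original
Gen 7: 4 live cells, differs from original
Gen 8: 4 live cells, differs from original
Gen 9: 4 live cells, differs from original
Gen 10: 4 live cells, differs from original
Gen 11: 4 live cells, differs from original
Gen 12: 4 live cells, differs from original
No period found within 12 steps.

Answer: 0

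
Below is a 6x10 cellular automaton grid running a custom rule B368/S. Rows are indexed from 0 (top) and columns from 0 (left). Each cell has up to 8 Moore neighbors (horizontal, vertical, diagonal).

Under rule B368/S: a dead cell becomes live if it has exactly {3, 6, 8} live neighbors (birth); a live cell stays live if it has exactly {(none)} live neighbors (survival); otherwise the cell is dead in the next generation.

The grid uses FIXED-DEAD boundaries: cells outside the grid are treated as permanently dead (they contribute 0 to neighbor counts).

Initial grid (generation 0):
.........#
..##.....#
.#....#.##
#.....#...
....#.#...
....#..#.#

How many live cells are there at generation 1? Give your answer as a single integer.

Simulating step by step:
Generation 0 (given above): 15 live cells
Generation 1: 4 live cells
..........
..........
..#....#..
..........
.......#..
.....#....
Population at generation 1: 4

Answer: 4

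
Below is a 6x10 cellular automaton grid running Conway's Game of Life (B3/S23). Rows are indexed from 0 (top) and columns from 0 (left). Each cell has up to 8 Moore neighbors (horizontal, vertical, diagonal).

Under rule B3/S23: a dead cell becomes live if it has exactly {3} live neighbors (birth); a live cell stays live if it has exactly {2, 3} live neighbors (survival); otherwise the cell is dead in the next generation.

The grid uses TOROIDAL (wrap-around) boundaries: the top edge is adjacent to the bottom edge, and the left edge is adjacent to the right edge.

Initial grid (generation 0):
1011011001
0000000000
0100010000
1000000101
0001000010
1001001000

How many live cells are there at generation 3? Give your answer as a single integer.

Simulating step by step:
Generation 0 (given above): 16 live cells
Generation 1: 27 live cells
1111111001
1110111000
1000000000
1000000011
1000000110
1101011100
Generation 2: 8 live cells
0000000001
0000001000
0000010000
1100000110
0000000000
0001000000
Generation 3: 2 live cells
0000000000
0000000000
0000001100
0000000000
0000000000
0000000000
Population at generation 3: 2

Answer: 2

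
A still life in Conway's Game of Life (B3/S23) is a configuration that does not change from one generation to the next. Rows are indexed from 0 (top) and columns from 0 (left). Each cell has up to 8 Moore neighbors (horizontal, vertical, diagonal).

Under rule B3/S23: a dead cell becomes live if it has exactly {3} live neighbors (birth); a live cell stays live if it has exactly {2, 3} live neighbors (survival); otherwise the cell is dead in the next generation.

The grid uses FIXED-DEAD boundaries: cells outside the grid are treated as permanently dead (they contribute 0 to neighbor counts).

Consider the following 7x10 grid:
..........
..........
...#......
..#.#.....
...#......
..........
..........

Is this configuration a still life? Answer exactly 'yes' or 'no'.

Answer: yes

Derivation:
Compute generation 1 and compare to generation 0 (given above):
Generation 1:
..........
..........
...#......
..#.#.....
...#......
..........
..........
The grids are IDENTICAL -> still life.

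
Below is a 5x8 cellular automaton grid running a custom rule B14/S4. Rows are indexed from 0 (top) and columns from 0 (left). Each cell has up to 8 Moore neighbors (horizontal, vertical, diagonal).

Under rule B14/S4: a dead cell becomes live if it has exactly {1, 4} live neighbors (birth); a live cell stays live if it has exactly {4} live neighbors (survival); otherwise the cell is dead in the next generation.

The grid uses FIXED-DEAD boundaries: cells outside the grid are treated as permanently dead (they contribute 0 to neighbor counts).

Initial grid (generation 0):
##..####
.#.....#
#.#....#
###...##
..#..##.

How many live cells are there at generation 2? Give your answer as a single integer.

Simulating step by step:
Generation 0 (given above): 19 live cells
Generation 1: 9 live cells
...#....
##......
.....##.
....#.#.
.#..#...
Generation 2: 12 live cells
....#...
...#...#
..##....
###.....
#.#...##
Population at generation 2: 12

Answer: 12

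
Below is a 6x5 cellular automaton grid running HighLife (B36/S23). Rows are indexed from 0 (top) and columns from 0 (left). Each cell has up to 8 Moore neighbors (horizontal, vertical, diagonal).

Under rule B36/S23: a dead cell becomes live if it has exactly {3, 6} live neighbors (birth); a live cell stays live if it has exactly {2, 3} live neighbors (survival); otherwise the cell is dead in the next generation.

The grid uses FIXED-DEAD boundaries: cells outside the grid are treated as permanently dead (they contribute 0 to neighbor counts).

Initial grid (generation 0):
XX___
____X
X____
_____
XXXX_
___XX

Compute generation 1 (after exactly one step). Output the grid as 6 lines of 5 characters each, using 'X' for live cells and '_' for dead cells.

Answer: _____
XX___
_____
X_X__
_XXXX
_X_XX

Derivation:
Simulating step by step:
Generation 0 (given above): 10 live cells
Generation 1: 11 live cells
(generation 1 grid is the final answer)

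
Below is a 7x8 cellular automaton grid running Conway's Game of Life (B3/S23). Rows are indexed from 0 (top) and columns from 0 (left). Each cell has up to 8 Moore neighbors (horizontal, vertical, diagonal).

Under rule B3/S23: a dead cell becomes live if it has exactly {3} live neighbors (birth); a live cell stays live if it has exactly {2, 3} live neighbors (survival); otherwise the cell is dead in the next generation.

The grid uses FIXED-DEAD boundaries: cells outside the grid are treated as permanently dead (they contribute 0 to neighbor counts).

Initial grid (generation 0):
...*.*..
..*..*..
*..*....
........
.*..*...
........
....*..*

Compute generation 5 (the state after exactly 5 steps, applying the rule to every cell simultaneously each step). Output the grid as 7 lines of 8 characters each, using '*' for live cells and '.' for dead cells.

Simulating step by step:
Generation 0 (given above): 10 live cells
Generation 1: 3 live cells
....*...
..**....
........
........
........
........
........
Generation 2: 2 live cells
...*....
...*....
........
........
........
........
........
Generation 3: 0 live cells
........
........
........
........
........
........
........
Generation 4: 0 live cells
........
........
........
........
........
........
........
Generation 5: 0 live cells
(generation 5 grid is the final answer)

Answer: ........
........
........
........
........
........
........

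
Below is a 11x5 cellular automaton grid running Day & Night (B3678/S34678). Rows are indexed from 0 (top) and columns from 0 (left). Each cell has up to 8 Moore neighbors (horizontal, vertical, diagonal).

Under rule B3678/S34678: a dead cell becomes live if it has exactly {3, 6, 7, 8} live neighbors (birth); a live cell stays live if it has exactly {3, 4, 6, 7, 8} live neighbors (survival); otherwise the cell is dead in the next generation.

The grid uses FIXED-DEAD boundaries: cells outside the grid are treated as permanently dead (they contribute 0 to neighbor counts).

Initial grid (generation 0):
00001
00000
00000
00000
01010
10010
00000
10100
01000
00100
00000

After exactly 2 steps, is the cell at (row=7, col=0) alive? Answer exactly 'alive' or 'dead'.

Simulating step by step:
Generation 0 (given above): 9 live cells
Generation 1: 6 live cells
00000
00000
00000
00000
00100
00100
01000
01000
01100
00000
00000
Generation 2: 4 live cells
00000
00000
00000
00000
00000
01000
00100
11000
00000
00000
00000

Cell (7,0) at generation 2: 1 -> alive

Answer: alive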